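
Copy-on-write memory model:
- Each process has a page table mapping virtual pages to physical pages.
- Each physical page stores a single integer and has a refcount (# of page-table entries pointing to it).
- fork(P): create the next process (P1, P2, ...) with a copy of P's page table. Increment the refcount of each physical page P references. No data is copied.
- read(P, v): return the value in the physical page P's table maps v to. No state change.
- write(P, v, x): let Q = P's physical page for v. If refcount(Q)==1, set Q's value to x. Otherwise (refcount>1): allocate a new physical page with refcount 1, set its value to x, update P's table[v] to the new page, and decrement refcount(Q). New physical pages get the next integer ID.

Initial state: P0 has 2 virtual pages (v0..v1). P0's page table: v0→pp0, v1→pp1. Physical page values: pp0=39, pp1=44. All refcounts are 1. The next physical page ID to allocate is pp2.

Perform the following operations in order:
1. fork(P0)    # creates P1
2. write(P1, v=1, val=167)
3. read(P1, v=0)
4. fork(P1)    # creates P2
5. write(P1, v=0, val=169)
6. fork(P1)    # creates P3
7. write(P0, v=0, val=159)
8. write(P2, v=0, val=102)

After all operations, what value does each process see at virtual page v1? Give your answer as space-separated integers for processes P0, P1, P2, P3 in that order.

Answer: 44 167 167 167

Derivation:
Op 1: fork(P0) -> P1. 2 ppages; refcounts: pp0:2 pp1:2
Op 2: write(P1, v1, 167). refcount(pp1)=2>1 -> COPY to pp2. 3 ppages; refcounts: pp0:2 pp1:1 pp2:1
Op 3: read(P1, v0) -> 39. No state change.
Op 4: fork(P1) -> P2. 3 ppages; refcounts: pp0:3 pp1:1 pp2:2
Op 5: write(P1, v0, 169). refcount(pp0)=3>1 -> COPY to pp3. 4 ppages; refcounts: pp0:2 pp1:1 pp2:2 pp3:1
Op 6: fork(P1) -> P3. 4 ppages; refcounts: pp0:2 pp1:1 pp2:3 pp3:2
Op 7: write(P0, v0, 159). refcount(pp0)=2>1 -> COPY to pp4. 5 ppages; refcounts: pp0:1 pp1:1 pp2:3 pp3:2 pp4:1
Op 8: write(P2, v0, 102). refcount(pp0)=1 -> write in place. 5 ppages; refcounts: pp0:1 pp1:1 pp2:3 pp3:2 pp4:1
P0: v1 -> pp1 = 44
P1: v1 -> pp2 = 167
P2: v1 -> pp2 = 167
P3: v1 -> pp2 = 167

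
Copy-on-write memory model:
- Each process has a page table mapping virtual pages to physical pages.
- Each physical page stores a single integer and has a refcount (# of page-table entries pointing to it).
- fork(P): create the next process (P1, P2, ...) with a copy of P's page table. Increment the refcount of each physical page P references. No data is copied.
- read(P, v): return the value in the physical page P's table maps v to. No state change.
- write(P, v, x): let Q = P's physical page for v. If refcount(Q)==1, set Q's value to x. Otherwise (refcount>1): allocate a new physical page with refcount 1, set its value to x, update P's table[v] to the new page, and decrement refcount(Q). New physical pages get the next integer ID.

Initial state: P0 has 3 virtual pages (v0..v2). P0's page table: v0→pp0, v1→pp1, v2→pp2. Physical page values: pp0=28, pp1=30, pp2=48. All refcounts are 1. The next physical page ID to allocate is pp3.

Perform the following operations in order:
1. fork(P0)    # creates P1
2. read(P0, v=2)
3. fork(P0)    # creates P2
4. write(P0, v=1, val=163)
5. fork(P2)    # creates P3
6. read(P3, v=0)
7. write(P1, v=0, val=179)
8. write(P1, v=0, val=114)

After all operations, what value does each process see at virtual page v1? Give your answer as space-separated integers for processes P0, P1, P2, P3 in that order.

Op 1: fork(P0) -> P1. 3 ppages; refcounts: pp0:2 pp1:2 pp2:2
Op 2: read(P0, v2) -> 48. No state change.
Op 3: fork(P0) -> P2. 3 ppages; refcounts: pp0:3 pp1:3 pp2:3
Op 4: write(P0, v1, 163). refcount(pp1)=3>1 -> COPY to pp3. 4 ppages; refcounts: pp0:3 pp1:2 pp2:3 pp3:1
Op 5: fork(P2) -> P3. 4 ppages; refcounts: pp0:4 pp1:3 pp2:4 pp3:1
Op 6: read(P3, v0) -> 28. No state change.
Op 7: write(P1, v0, 179). refcount(pp0)=4>1 -> COPY to pp4. 5 ppages; refcounts: pp0:3 pp1:3 pp2:4 pp3:1 pp4:1
Op 8: write(P1, v0, 114). refcount(pp4)=1 -> write in place. 5 ppages; refcounts: pp0:3 pp1:3 pp2:4 pp3:1 pp4:1
P0: v1 -> pp3 = 163
P1: v1 -> pp1 = 30
P2: v1 -> pp1 = 30
P3: v1 -> pp1 = 30

Answer: 163 30 30 30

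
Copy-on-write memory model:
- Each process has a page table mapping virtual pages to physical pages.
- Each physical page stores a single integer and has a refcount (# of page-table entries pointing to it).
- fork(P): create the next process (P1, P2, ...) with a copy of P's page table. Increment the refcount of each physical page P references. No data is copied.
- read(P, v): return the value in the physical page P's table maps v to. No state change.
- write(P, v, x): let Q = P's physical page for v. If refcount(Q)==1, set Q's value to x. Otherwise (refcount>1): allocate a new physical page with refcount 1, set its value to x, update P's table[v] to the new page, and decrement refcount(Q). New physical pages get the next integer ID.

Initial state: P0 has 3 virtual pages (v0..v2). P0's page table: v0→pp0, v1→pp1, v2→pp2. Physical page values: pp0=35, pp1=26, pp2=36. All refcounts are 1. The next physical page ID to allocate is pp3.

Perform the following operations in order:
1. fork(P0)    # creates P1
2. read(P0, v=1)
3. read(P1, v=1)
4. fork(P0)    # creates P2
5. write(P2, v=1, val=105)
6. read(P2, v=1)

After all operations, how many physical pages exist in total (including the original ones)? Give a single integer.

Answer: 4

Derivation:
Op 1: fork(P0) -> P1. 3 ppages; refcounts: pp0:2 pp1:2 pp2:2
Op 2: read(P0, v1) -> 26. No state change.
Op 3: read(P1, v1) -> 26. No state change.
Op 4: fork(P0) -> P2. 3 ppages; refcounts: pp0:3 pp1:3 pp2:3
Op 5: write(P2, v1, 105). refcount(pp1)=3>1 -> COPY to pp3. 4 ppages; refcounts: pp0:3 pp1:2 pp2:3 pp3:1
Op 6: read(P2, v1) -> 105. No state change.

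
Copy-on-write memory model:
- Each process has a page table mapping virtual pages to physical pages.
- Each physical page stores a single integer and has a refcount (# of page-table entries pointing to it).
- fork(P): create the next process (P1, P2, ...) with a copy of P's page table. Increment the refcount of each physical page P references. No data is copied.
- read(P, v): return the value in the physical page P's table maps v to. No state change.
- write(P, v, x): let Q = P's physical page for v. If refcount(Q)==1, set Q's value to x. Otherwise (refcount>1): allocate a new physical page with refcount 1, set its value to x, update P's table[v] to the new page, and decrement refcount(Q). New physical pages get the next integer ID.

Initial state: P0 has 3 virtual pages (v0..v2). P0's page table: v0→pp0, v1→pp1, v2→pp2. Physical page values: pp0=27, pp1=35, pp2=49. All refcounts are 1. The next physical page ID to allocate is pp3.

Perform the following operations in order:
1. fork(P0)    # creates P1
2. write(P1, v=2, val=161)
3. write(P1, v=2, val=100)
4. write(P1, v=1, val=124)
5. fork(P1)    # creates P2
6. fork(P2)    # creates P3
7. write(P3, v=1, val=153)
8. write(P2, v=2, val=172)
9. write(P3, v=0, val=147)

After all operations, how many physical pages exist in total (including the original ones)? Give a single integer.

Op 1: fork(P0) -> P1. 3 ppages; refcounts: pp0:2 pp1:2 pp2:2
Op 2: write(P1, v2, 161). refcount(pp2)=2>1 -> COPY to pp3. 4 ppages; refcounts: pp0:2 pp1:2 pp2:1 pp3:1
Op 3: write(P1, v2, 100). refcount(pp3)=1 -> write in place. 4 ppages; refcounts: pp0:2 pp1:2 pp2:1 pp3:1
Op 4: write(P1, v1, 124). refcount(pp1)=2>1 -> COPY to pp4. 5 ppages; refcounts: pp0:2 pp1:1 pp2:1 pp3:1 pp4:1
Op 5: fork(P1) -> P2. 5 ppages; refcounts: pp0:3 pp1:1 pp2:1 pp3:2 pp4:2
Op 6: fork(P2) -> P3. 5 ppages; refcounts: pp0:4 pp1:1 pp2:1 pp3:3 pp4:3
Op 7: write(P3, v1, 153). refcount(pp4)=3>1 -> COPY to pp5. 6 ppages; refcounts: pp0:4 pp1:1 pp2:1 pp3:3 pp4:2 pp5:1
Op 8: write(P2, v2, 172). refcount(pp3)=3>1 -> COPY to pp6. 7 ppages; refcounts: pp0:4 pp1:1 pp2:1 pp3:2 pp4:2 pp5:1 pp6:1
Op 9: write(P3, v0, 147). refcount(pp0)=4>1 -> COPY to pp7. 8 ppages; refcounts: pp0:3 pp1:1 pp2:1 pp3:2 pp4:2 pp5:1 pp6:1 pp7:1

Answer: 8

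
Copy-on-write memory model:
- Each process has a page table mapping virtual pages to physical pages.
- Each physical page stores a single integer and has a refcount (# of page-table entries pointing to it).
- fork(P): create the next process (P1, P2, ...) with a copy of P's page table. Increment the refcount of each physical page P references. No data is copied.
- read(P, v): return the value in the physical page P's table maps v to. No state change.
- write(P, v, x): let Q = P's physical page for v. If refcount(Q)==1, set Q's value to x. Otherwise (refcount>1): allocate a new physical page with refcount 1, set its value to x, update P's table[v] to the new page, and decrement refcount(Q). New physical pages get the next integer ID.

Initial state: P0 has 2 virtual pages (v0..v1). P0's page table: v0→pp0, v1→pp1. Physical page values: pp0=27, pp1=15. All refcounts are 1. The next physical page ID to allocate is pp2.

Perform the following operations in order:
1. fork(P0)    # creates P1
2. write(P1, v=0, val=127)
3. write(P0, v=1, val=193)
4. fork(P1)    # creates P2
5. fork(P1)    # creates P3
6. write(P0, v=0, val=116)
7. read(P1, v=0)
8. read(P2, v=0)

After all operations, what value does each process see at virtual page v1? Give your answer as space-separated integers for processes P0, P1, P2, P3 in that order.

Answer: 193 15 15 15

Derivation:
Op 1: fork(P0) -> P1. 2 ppages; refcounts: pp0:2 pp1:2
Op 2: write(P1, v0, 127). refcount(pp0)=2>1 -> COPY to pp2. 3 ppages; refcounts: pp0:1 pp1:2 pp2:1
Op 3: write(P0, v1, 193). refcount(pp1)=2>1 -> COPY to pp3. 4 ppages; refcounts: pp0:1 pp1:1 pp2:1 pp3:1
Op 4: fork(P1) -> P2. 4 ppages; refcounts: pp0:1 pp1:2 pp2:2 pp3:1
Op 5: fork(P1) -> P3. 4 ppages; refcounts: pp0:1 pp1:3 pp2:3 pp3:1
Op 6: write(P0, v0, 116). refcount(pp0)=1 -> write in place. 4 ppages; refcounts: pp0:1 pp1:3 pp2:3 pp3:1
Op 7: read(P1, v0) -> 127. No state change.
Op 8: read(P2, v0) -> 127. No state change.
P0: v1 -> pp3 = 193
P1: v1 -> pp1 = 15
P2: v1 -> pp1 = 15
P3: v1 -> pp1 = 15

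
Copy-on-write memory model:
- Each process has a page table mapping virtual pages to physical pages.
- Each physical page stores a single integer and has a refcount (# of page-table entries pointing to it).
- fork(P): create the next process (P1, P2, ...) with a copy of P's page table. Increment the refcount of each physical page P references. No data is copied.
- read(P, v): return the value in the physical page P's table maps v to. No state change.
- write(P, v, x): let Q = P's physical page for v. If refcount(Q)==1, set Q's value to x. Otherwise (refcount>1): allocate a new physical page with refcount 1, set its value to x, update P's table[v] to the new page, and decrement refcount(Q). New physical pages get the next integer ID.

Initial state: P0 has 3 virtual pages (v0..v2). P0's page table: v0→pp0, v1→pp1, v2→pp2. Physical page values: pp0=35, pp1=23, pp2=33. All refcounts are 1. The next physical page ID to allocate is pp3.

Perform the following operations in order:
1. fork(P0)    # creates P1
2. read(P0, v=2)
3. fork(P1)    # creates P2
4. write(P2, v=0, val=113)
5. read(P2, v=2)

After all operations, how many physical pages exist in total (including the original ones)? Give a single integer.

Answer: 4

Derivation:
Op 1: fork(P0) -> P1. 3 ppages; refcounts: pp0:2 pp1:2 pp2:2
Op 2: read(P0, v2) -> 33. No state change.
Op 3: fork(P1) -> P2. 3 ppages; refcounts: pp0:3 pp1:3 pp2:3
Op 4: write(P2, v0, 113). refcount(pp0)=3>1 -> COPY to pp3. 4 ppages; refcounts: pp0:2 pp1:3 pp2:3 pp3:1
Op 5: read(P2, v2) -> 33. No state change.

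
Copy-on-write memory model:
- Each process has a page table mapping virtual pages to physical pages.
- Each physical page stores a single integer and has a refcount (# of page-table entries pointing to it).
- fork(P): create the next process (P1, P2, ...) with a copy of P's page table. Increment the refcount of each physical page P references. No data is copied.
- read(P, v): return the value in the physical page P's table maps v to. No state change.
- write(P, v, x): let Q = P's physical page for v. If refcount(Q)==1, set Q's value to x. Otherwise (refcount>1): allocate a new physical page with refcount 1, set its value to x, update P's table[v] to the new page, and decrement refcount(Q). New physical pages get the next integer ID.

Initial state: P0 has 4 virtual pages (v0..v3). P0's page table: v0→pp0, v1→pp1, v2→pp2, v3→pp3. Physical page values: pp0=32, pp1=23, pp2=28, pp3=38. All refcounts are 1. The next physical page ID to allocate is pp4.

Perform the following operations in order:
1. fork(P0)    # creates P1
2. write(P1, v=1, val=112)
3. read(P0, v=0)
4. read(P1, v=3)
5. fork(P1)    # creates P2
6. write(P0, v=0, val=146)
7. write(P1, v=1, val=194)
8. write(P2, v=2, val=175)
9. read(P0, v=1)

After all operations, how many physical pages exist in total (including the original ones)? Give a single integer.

Op 1: fork(P0) -> P1. 4 ppages; refcounts: pp0:2 pp1:2 pp2:2 pp3:2
Op 2: write(P1, v1, 112). refcount(pp1)=2>1 -> COPY to pp4. 5 ppages; refcounts: pp0:2 pp1:1 pp2:2 pp3:2 pp4:1
Op 3: read(P0, v0) -> 32. No state change.
Op 4: read(P1, v3) -> 38. No state change.
Op 5: fork(P1) -> P2. 5 ppages; refcounts: pp0:3 pp1:1 pp2:3 pp3:3 pp4:2
Op 6: write(P0, v0, 146). refcount(pp0)=3>1 -> COPY to pp5. 6 ppages; refcounts: pp0:2 pp1:1 pp2:3 pp3:3 pp4:2 pp5:1
Op 7: write(P1, v1, 194). refcount(pp4)=2>1 -> COPY to pp6. 7 ppages; refcounts: pp0:2 pp1:1 pp2:3 pp3:3 pp4:1 pp5:1 pp6:1
Op 8: write(P2, v2, 175). refcount(pp2)=3>1 -> COPY to pp7. 8 ppages; refcounts: pp0:2 pp1:1 pp2:2 pp3:3 pp4:1 pp5:1 pp6:1 pp7:1
Op 9: read(P0, v1) -> 23. No state change.

Answer: 8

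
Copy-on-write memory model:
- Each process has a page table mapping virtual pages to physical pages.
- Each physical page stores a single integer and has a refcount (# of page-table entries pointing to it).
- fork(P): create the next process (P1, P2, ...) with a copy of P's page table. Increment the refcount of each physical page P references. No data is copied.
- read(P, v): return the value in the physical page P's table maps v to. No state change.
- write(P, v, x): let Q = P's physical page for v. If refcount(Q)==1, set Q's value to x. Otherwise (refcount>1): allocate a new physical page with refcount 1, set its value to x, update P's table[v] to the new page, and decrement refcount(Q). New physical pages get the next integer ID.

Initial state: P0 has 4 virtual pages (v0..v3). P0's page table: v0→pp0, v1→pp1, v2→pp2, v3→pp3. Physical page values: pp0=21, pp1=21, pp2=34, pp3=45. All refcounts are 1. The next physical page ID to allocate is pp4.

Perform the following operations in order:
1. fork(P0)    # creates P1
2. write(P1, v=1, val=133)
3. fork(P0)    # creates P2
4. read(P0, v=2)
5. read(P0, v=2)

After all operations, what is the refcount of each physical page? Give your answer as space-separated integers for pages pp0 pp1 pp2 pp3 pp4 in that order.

Op 1: fork(P0) -> P1. 4 ppages; refcounts: pp0:2 pp1:2 pp2:2 pp3:2
Op 2: write(P1, v1, 133). refcount(pp1)=2>1 -> COPY to pp4. 5 ppages; refcounts: pp0:2 pp1:1 pp2:2 pp3:2 pp4:1
Op 3: fork(P0) -> P2. 5 ppages; refcounts: pp0:3 pp1:2 pp2:3 pp3:3 pp4:1
Op 4: read(P0, v2) -> 34. No state change.
Op 5: read(P0, v2) -> 34. No state change.

Answer: 3 2 3 3 1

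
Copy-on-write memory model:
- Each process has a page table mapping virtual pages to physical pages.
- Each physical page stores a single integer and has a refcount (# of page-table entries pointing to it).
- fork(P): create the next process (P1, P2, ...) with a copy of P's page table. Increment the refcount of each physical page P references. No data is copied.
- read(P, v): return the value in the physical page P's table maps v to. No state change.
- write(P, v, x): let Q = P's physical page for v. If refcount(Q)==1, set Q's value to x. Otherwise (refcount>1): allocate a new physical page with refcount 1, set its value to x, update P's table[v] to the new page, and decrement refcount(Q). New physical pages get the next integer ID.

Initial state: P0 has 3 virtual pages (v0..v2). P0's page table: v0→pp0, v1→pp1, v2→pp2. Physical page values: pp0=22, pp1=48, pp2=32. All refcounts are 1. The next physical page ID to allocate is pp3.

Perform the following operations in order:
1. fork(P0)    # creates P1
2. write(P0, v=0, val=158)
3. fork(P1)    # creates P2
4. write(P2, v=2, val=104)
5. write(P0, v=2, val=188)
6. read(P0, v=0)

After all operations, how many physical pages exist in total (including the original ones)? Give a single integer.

Answer: 6

Derivation:
Op 1: fork(P0) -> P1. 3 ppages; refcounts: pp0:2 pp1:2 pp2:2
Op 2: write(P0, v0, 158). refcount(pp0)=2>1 -> COPY to pp3. 4 ppages; refcounts: pp0:1 pp1:2 pp2:2 pp3:1
Op 3: fork(P1) -> P2. 4 ppages; refcounts: pp0:2 pp1:3 pp2:3 pp3:1
Op 4: write(P2, v2, 104). refcount(pp2)=3>1 -> COPY to pp4. 5 ppages; refcounts: pp0:2 pp1:3 pp2:2 pp3:1 pp4:1
Op 5: write(P0, v2, 188). refcount(pp2)=2>1 -> COPY to pp5. 6 ppages; refcounts: pp0:2 pp1:3 pp2:1 pp3:1 pp4:1 pp5:1
Op 6: read(P0, v0) -> 158. No state change.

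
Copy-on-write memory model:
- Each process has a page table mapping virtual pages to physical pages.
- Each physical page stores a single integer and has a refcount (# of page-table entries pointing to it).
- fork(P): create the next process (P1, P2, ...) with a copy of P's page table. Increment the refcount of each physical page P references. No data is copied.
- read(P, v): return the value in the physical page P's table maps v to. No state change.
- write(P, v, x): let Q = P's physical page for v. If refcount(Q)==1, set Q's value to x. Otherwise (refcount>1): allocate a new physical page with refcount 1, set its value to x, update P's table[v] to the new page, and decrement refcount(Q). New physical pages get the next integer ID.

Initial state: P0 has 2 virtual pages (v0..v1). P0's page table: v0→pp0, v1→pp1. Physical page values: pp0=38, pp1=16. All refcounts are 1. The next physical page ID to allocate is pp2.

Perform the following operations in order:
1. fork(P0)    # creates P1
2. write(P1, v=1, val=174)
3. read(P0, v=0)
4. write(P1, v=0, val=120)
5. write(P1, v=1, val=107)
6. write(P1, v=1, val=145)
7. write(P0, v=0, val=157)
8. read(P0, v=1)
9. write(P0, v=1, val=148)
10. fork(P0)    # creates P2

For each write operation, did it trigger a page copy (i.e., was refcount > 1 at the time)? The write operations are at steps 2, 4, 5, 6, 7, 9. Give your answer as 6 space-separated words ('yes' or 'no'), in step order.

Op 1: fork(P0) -> P1. 2 ppages; refcounts: pp0:2 pp1:2
Op 2: write(P1, v1, 174). refcount(pp1)=2>1 -> COPY to pp2. 3 ppages; refcounts: pp0:2 pp1:1 pp2:1
Op 3: read(P0, v0) -> 38. No state change.
Op 4: write(P1, v0, 120). refcount(pp0)=2>1 -> COPY to pp3. 4 ppages; refcounts: pp0:1 pp1:1 pp2:1 pp3:1
Op 5: write(P1, v1, 107). refcount(pp2)=1 -> write in place. 4 ppages; refcounts: pp0:1 pp1:1 pp2:1 pp3:1
Op 6: write(P1, v1, 145). refcount(pp2)=1 -> write in place. 4 ppages; refcounts: pp0:1 pp1:1 pp2:1 pp3:1
Op 7: write(P0, v0, 157). refcount(pp0)=1 -> write in place. 4 ppages; refcounts: pp0:1 pp1:1 pp2:1 pp3:1
Op 8: read(P0, v1) -> 16. No state change.
Op 9: write(P0, v1, 148). refcount(pp1)=1 -> write in place. 4 ppages; refcounts: pp0:1 pp1:1 pp2:1 pp3:1
Op 10: fork(P0) -> P2. 4 ppages; refcounts: pp0:2 pp1:2 pp2:1 pp3:1

yes yes no no no no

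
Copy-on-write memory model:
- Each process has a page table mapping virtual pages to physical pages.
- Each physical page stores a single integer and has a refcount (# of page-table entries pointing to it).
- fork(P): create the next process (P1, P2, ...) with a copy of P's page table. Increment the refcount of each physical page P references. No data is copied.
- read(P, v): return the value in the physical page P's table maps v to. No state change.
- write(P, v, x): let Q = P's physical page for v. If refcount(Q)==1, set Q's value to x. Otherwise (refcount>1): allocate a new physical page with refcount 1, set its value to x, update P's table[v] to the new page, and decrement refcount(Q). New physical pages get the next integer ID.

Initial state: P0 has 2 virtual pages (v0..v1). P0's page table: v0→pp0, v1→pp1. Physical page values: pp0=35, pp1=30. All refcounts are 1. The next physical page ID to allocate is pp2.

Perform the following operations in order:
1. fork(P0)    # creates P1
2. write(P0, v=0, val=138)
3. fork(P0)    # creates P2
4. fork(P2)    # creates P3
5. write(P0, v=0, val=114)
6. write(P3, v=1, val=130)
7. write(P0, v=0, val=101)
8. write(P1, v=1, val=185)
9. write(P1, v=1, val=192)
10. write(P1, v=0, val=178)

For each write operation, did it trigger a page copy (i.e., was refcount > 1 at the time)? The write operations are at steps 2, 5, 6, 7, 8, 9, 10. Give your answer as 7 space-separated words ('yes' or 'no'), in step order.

Op 1: fork(P0) -> P1. 2 ppages; refcounts: pp0:2 pp1:2
Op 2: write(P0, v0, 138). refcount(pp0)=2>1 -> COPY to pp2. 3 ppages; refcounts: pp0:1 pp1:2 pp2:1
Op 3: fork(P0) -> P2. 3 ppages; refcounts: pp0:1 pp1:3 pp2:2
Op 4: fork(P2) -> P3. 3 ppages; refcounts: pp0:1 pp1:4 pp2:3
Op 5: write(P0, v0, 114). refcount(pp2)=3>1 -> COPY to pp3. 4 ppages; refcounts: pp0:1 pp1:4 pp2:2 pp3:1
Op 6: write(P3, v1, 130). refcount(pp1)=4>1 -> COPY to pp4. 5 ppages; refcounts: pp0:1 pp1:3 pp2:2 pp3:1 pp4:1
Op 7: write(P0, v0, 101). refcount(pp3)=1 -> write in place. 5 ppages; refcounts: pp0:1 pp1:3 pp2:2 pp3:1 pp4:1
Op 8: write(P1, v1, 185). refcount(pp1)=3>1 -> COPY to pp5. 6 ppages; refcounts: pp0:1 pp1:2 pp2:2 pp3:1 pp4:1 pp5:1
Op 9: write(P1, v1, 192). refcount(pp5)=1 -> write in place. 6 ppages; refcounts: pp0:1 pp1:2 pp2:2 pp3:1 pp4:1 pp5:1
Op 10: write(P1, v0, 178). refcount(pp0)=1 -> write in place. 6 ppages; refcounts: pp0:1 pp1:2 pp2:2 pp3:1 pp4:1 pp5:1

yes yes yes no yes no no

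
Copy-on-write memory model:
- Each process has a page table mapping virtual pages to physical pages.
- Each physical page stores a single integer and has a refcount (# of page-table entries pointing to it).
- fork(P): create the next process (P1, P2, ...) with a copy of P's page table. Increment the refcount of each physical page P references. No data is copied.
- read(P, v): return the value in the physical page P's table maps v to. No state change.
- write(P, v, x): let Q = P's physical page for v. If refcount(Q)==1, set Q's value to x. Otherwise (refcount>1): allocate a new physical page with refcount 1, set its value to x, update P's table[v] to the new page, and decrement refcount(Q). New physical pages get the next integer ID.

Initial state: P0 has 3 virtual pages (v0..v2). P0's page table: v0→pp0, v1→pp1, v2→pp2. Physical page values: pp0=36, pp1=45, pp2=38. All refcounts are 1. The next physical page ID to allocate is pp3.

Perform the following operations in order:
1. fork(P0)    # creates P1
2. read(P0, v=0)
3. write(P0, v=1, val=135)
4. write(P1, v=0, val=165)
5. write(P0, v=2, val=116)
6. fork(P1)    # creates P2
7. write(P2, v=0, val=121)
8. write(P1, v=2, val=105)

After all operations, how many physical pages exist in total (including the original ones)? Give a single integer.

Op 1: fork(P0) -> P1. 3 ppages; refcounts: pp0:2 pp1:2 pp2:2
Op 2: read(P0, v0) -> 36. No state change.
Op 3: write(P0, v1, 135). refcount(pp1)=2>1 -> COPY to pp3. 4 ppages; refcounts: pp0:2 pp1:1 pp2:2 pp3:1
Op 4: write(P1, v0, 165). refcount(pp0)=2>1 -> COPY to pp4. 5 ppages; refcounts: pp0:1 pp1:1 pp2:2 pp3:1 pp4:1
Op 5: write(P0, v2, 116). refcount(pp2)=2>1 -> COPY to pp5. 6 ppages; refcounts: pp0:1 pp1:1 pp2:1 pp3:1 pp4:1 pp5:1
Op 6: fork(P1) -> P2. 6 ppages; refcounts: pp0:1 pp1:2 pp2:2 pp3:1 pp4:2 pp5:1
Op 7: write(P2, v0, 121). refcount(pp4)=2>1 -> COPY to pp6. 7 ppages; refcounts: pp0:1 pp1:2 pp2:2 pp3:1 pp4:1 pp5:1 pp6:1
Op 8: write(P1, v2, 105). refcount(pp2)=2>1 -> COPY to pp7. 8 ppages; refcounts: pp0:1 pp1:2 pp2:1 pp3:1 pp4:1 pp5:1 pp6:1 pp7:1

Answer: 8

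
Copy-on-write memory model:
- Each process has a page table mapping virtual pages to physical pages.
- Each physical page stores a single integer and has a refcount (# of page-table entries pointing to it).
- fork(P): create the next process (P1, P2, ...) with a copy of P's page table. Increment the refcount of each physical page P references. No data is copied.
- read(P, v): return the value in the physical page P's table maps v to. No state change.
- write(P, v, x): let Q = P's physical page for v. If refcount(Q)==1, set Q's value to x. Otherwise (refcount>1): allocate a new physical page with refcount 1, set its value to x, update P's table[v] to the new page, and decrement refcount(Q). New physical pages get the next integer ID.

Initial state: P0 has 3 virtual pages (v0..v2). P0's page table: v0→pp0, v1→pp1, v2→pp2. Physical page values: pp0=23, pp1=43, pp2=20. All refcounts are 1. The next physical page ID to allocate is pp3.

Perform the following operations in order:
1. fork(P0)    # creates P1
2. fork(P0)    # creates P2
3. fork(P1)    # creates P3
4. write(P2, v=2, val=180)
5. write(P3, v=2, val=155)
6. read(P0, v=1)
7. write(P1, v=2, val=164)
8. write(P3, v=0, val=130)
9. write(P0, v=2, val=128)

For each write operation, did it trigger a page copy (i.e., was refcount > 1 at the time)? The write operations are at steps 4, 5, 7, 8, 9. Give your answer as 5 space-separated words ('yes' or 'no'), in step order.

Op 1: fork(P0) -> P1. 3 ppages; refcounts: pp0:2 pp1:2 pp2:2
Op 2: fork(P0) -> P2. 3 ppages; refcounts: pp0:3 pp1:3 pp2:3
Op 3: fork(P1) -> P3. 3 ppages; refcounts: pp0:4 pp1:4 pp2:4
Op 4: write(P2, v2, 180). refcount(pp2)=4>1 -> COPY to pp3. 4 ppages; refcounts: pp0:4 pp1:4 pp2:3 pp3:1
Op 5: write(P3, v2, 155). refcount(pp2)=3>1 -> COPY to pp4. 5 ppages; refcounts: pp0:4 pp1:4 pp2:2 pp3:1 pp4:1
Op 6: read(P0, v1) -> 43. No state change.
Op 7: write(P1, v2, 164). refcount(pp2)=2>1 -> COPY to pp5. 6 ppages; refcounts: pp0:4 pp1:4 pp2:1 pp3:1 pp4:1 pp5:1
Op 8: write(P3, v0, 130). refcount(pp0)=4>1 -> COPY to pp6. 7 ppages; refcounts: pp0:3 pp1:4 pp2:1 pp3:1 pp4:1 pp5:1 pp6:1
Op 9: write(P0, v2, 128). refcount(pp2)=1 -> write in place. 7 ppages; refcounts: pp0:3 pp1:4 pp2:1 pp3:1 pp4:1 pp5:1 pp6:1

yes yes yes yes no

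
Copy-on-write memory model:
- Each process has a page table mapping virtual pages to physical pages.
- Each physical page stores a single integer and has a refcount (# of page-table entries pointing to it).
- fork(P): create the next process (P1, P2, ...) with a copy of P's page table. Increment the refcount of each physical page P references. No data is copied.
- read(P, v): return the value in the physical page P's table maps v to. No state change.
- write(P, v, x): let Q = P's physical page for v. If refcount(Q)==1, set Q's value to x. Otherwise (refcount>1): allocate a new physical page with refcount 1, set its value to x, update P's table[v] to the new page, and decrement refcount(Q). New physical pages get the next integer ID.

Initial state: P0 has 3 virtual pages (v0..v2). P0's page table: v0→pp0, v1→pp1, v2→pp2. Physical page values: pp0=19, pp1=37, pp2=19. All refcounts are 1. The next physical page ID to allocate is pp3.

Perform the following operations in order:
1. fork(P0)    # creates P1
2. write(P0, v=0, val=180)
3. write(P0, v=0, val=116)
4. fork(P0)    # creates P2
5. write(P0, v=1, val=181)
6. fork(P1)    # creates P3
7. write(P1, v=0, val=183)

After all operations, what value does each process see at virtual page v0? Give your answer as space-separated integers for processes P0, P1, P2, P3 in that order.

Answer: 116 183 116 19

Derivation:
Op 1: fork(P0) -> P1. 3 ppages; refcounts: pp0:2 pp1:2 pp2:2
Op 2: write(P0, v0, 180). refcount(pp0)=2>1 -> COPY to pp3. 4 ppages; refcounts: pp0:1 pp1:2 pp2:2 pp3:1
Op 3: write(P0, v0, 116). refcount(pp3)=1 -> write in place. 4 ppages; refcounts: pp0:1 pp1:2 pp2:2 pp3:1
Op 4: fork(P0) -> P2. 4 ppages; refcounts: pp0:1 pp1:3 pp2:3 pp3:2
Op 5: write(P0, v1, 181). refcount(pp1)=3>1 -> COPY to pp4. 5 ppages; refcounts: pp0:1 pp1:2 pp2:3 pp3:2 pp4:1
Op 6: fork(P1) -> P3. 5 ppages; refcounts: pp0:2 pp1:3 pp2:4 pp3:2 pp4:1
Op 7: write(P1, v0, 183). refcount(pp0)=2>1 -> COPY to pp5. 6 ppages; refcounts: pp0:1 pp1:3 pp2:4 pp3:2 pp4:1 pp5:1
P0: v0 -> pp3 = 116
P1: v0 -> pp5 = 183
P2: v0 -> pp3 = 116
P3: v0 -> pp0 = 19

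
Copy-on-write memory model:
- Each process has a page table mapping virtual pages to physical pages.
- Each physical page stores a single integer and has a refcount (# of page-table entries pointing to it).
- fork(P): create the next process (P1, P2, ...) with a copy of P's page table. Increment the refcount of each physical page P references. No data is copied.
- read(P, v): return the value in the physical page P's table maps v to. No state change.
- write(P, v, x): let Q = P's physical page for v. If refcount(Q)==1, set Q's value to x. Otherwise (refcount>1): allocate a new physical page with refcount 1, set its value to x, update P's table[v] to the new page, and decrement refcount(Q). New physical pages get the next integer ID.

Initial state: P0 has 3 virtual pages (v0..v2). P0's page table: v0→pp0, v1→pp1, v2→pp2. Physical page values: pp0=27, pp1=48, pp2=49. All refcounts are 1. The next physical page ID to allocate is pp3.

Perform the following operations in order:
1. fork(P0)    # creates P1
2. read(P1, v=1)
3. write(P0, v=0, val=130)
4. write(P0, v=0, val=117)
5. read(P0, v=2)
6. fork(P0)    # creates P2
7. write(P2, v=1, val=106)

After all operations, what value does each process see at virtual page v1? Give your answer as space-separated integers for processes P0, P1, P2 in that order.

Op 1: fork(P0) -> P1. 3 ppages; refcounts: pp0:2 pp1:2 pp2:2
Op 2: read(P1, v1) -> 48. No state change.
Op 3: write(P0, v0, 130). refcount(pp0)=2>1 -> COPY to pp3. 4 ppages; refcounts: pp0:1 pp1:2 pp2:2 pp3:1
Op 4: write(P0, v0, 117). refcount(pp3)=1 -> write in place. 4 ppages; refcounts: pp0:1 pp1:2 pp2:2 pp3:1
Op 5: read(P0, v2) -> 49. No state change.
Op 6: fork(P0) -> P2. 4 ppages; refcounts: pp0:1 pp1:3 pp2:3 pp3:2
Op 7: write(P2, v1, 106). refcount(pp1)=3>1 -> COPY to pp4. 5 ppages; refcounts: pp0:1 pp1:2 pp2:3 pp3:2 pp4:1
P0: v1 -> pp1 = 48
P1: v1 -> pp1 = 48
P2: v1 -> pp4 = 106

Answer: 48 48 106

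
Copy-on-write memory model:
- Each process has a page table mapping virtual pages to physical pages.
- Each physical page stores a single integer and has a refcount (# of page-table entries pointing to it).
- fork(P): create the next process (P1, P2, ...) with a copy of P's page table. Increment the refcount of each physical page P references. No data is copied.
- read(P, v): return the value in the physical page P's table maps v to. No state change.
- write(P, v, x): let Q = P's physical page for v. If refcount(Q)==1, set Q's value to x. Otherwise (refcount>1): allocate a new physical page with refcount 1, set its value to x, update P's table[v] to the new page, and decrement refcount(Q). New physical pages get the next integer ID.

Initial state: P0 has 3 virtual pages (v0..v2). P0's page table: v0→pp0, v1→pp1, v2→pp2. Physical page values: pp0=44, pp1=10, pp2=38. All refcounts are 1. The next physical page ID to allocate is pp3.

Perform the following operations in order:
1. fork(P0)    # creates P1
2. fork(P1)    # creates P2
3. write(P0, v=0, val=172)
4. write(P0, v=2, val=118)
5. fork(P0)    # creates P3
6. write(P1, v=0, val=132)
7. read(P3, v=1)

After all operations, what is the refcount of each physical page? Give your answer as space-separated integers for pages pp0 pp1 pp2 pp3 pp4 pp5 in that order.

Answer: 1 4 2 2 2 1

Derivation:
Op 1: fork(P0) -> P1. 3 ppages; refcounts: pp0:2 pp1:2 pp2:2
Op 2: fork(P1) -> P2. 3 ppages; refcounts: pp0:3 pp1:3 pp2:3
Op 3: write(P0, v0, 172). refcount(pp0)=3>1 -> COPY to pp3. 4 ppages; refcounts: pp0:2 pp1:3 pp2:3 pp3:1
Op 4: write(P0, v2, 118). refcount(pp2)=3>1 -> COPY to pp4. 5 ppages; refcounts: pp0:2 pp1:3 pp2:2 pp3:1 pp4:1
Op 5: fork(P0) -> P3. 5 ppages; refcounts: pp0:2 pp1:4 pp2:2 pp3:2 pp4:2
Op 6: write(P1, v0, 132). refcount(pp0)=2>1 -> COPY to pp5. 6 ppages; refcounts: pp0:1 pp1:4 pp2:2 pp3:2 pp4:2 pp5:1
Op 7: read(P3, v1) -> 10. No state change.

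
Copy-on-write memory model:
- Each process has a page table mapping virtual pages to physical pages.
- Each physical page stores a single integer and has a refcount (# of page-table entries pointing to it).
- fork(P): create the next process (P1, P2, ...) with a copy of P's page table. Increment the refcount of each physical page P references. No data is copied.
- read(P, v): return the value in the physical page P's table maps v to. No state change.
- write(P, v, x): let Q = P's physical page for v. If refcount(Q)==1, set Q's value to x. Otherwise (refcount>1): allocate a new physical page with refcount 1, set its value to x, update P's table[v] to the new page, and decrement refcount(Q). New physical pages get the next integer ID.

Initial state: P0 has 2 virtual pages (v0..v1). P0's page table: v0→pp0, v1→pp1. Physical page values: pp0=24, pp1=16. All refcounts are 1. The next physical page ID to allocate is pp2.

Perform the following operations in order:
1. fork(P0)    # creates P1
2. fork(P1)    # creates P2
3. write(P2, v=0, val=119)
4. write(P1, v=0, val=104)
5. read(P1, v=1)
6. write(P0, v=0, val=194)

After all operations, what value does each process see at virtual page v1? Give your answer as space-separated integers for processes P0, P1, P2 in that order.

Answer: 16 16 16

Derivation:
Op 1: fork(P0) -> P1. 2 ppages; refcounts: pp0:2 pp1:2
Op 2: fork(P1) -> P2. 2 ppages; refcounts: pp0:3 pp1:3
Op 3: write(P2, v0, 119). refcount(pp0)=3>1 -> COPY to pp2. 3 ppages; refcounts: pp0:2 pp1:3 pp2:1
Op 4: write(P1, v0, 104). refcount(pp0)=2>1 -> COPY to pp3. 4 ppages; refcounts: pp0:1 pp1:3 pp2:1 pp3:1
Op 5: read(P1, v1) -> 16. No state change.
Op 6: write(P0, v0, 194). refcount(pp0)=1 -> write in place. 4 ppages; refcounts: pp0:1 pp1:3 pp2:1 pp3:1
P0: v1 -> pp1 = 16
P1: v1 -> pp1 = 16
P2: v1 -> pp1 = 16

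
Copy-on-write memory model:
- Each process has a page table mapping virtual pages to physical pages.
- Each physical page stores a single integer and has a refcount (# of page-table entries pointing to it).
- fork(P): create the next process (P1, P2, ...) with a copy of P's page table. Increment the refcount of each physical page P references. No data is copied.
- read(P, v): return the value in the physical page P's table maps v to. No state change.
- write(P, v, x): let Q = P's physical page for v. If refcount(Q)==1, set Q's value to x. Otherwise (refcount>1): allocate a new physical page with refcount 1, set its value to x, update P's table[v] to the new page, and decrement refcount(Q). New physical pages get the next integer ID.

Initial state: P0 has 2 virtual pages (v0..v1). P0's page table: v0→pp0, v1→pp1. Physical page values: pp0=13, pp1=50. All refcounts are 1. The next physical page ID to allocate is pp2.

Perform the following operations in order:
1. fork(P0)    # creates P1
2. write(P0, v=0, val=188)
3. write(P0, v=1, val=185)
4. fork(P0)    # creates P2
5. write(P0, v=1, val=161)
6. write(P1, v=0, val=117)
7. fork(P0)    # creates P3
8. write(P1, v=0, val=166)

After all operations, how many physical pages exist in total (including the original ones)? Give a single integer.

Op 1: fork(P0) -> P1. 2 ppages; refcounts: pp0:2 pp1:2
Op 2: write(P0, v0, 188). refcount(pp0)=2>1 -> COPY to pp2. 3 ppages; refcounts: pp0:1 pp1:2 pp2:1
Op 3: write(P0, v1, 185). refcount(pp1)=2>1 -> COPY to pp3. 4 ppages; refcounts: pp0:1 pp1:1 pp2:1 pp3:1
Op 4: fork(P0) -> P2. 4 ppages; refcounts: pp0:1 pp1:1 pp2:2 pp3:2
Op 5: write(P0, v1, 161). refcount(pp3)=2>1 -> COPY to pp4. 5 ppages; refcounts: pp0:1 pp1:1 pp2:2 pp3:1 pp4:1
Op 6: write(P1, v0, 117). refcount(pp0)=1 -> write in place. 5 ppages; refcounts: pp0:1 pp1:1 pp2:2 pp3:1 pp4:1
Op 7: fork(P0) -> P3. 5 ppages; refcounts: pp0:1 pp1:1 pp2:3 pp3:1 pp4:2
Op 8: write(P1, v0, 166). refcount(pp0)=1 -> write in place. 5 ppages; refcounts: pp0:1 pp1:1 pp2:3 pp3:1 pp4:2

Answer: 5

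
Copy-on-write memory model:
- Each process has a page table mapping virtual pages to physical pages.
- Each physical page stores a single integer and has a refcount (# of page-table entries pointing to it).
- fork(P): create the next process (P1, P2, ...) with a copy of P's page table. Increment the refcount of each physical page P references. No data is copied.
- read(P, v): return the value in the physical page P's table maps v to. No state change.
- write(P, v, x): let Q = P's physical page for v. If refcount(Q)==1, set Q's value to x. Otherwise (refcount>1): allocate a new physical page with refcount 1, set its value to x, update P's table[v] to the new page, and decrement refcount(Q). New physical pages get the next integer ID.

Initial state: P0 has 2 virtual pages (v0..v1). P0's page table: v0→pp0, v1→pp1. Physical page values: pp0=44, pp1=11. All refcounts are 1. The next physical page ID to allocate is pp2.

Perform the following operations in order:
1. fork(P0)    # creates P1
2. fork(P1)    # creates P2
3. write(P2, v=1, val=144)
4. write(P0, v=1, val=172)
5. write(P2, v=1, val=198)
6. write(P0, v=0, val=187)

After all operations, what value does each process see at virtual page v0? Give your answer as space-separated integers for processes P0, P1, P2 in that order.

Answer: 187 44 44

Derivation:
Op 1: fork(P0) -> P1. 2 ppages; refcounts: pp0:2 pp1:2
Op 2: fork(P1) -> P2. 2 ppages; refcounts: pp0:3 pp1:3
Op 3: write(P2, v1, 144). refcount(pp1)=3>1 -> COPY to pp2. 3 ppages; refcounts: pp0:3 pp1:2 pp2:1
Op 4: write(P0, v1, 172). refcount(pp1)=2>1 -> COPY to pp3. 4 ppages; refcounts: pp0:3 pp1:1 pp2:1 pp3:1
Op 5: write(P2, v1, 198). refcount(pp2)=1 -> write in place. 4 ppages; refcounts: pp0:3 pp1:1 pp2:1 pp3:1
Op 6: write(P0, v0, 187). refcount(pp0)=3>1 -> COPY to pp4. 5 ppages; refcounts: pp0:2 pp1:1 pp2:1 pp3:1 pp4:1
P0: v0 -> pp4 = 187
P1: v0 -> pp0 = 44
P2: v0 -> pp0 = 44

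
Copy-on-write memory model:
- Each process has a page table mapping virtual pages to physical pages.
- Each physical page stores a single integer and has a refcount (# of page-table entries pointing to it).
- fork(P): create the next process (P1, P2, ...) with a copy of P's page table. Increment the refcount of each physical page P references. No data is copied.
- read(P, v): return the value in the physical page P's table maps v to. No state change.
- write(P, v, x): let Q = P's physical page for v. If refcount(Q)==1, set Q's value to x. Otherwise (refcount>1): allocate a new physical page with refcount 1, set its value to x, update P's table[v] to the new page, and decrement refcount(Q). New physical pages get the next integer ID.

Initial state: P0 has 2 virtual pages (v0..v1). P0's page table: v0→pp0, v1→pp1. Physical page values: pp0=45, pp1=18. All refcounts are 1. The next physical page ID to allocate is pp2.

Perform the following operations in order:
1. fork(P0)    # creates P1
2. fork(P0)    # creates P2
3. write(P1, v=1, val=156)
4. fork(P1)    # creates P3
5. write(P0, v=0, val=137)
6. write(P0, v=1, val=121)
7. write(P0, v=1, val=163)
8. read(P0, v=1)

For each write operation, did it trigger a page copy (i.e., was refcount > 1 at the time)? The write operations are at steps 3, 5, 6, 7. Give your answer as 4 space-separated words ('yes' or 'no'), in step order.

Op 1: fork(P0) -> P1. 2 ppages; refcounts: pp0:2 pp1:2
Op 2: fork(P0) -> P2. 2 ppages; refcounts: pp0:3 pp1:3
Op 3: write(P1, v1, 156). refcount(pp1)=3>1 -> COPY to pp2. 3 ppages; refcounts: pp0:3 pp1:2 pp2:1
Op 4: fork(P1) -> P3. 3 ppages; refcounts: pp0:4 pp1:2 pp2:2
Op 5: write(P0, v0, 137). refcount(pp0)=4>1 -> COPY to pp3. 4 ppages; refcounts: pp0:3 pp1:2 pp2:2 pp3:1
Op 6: write(P0, v1, 121). refcount(pp1)=2>1 -> COPY to pp4. 5 ppages; refcounts: pp0:3 pp1:1 pp2:2 pp3:1 pp4:1
Op 7: write(P0, v1, 163). refcount(pp4)=1 -> write in place. 5 ppages; refcounts: pp0:3 pp1:1 pp2:2 pp3:1 pp4:1
Op 8: read(P0, v1) -> 163. No state change.

yes yes yes no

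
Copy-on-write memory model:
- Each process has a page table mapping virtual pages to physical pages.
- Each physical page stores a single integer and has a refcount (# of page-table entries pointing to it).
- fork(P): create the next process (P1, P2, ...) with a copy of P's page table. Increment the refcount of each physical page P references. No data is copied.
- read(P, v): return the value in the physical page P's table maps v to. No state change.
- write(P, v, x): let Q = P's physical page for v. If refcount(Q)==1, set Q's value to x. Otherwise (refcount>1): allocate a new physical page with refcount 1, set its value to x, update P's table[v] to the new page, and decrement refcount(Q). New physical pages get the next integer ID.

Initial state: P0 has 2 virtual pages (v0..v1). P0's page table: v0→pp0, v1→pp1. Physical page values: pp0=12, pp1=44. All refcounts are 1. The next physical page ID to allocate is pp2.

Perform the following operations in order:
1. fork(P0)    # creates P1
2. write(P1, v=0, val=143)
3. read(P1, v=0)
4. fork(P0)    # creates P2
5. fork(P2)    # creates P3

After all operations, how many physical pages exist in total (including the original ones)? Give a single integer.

Op 1: fork(P0) -> P1. 2 ppages; refcounts: pp0:2 pp1:2
Op 2: write(P1, v0, 143). refcount(pp0)=2>1 -> COPY to pp2. 3 ppages; refcounts: pp0:1 pp1:2 pp2:1
Op 3: read(P1, v0) -> 143. No state change.
Op 4: fork(P0) -> P2. 3 ppages; refcounts: pp0:2 pp1:3 pp2:1
Op 5: fork(P2) -> P3. 3 ppages; refcounts: pp0:3 pp1:4 pp2:1

Answer: 3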